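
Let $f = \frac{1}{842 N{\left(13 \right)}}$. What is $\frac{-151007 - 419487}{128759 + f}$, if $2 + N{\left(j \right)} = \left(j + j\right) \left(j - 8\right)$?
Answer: $- \frac{61485561344}{13877129985} \approx -4.4307$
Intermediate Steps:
$N{\left(j \right)} = -2 + 2 j \left(-8 + j\right)$ ($N{\left(j \right)} = -2 + \left(j + j\right) \left(j - 8\right) = -2 + 2 j \left(-8 + j\right)$)
$f = \frac{1}{107776}$ ($f = \frac{1}{842 \left(-2 - 208 + 2 \cdot 13^{2}\right)} = \frac{1}{842 \left(-2 - 208 + 2 \cdot 169\right)} = \frac{1}{842 \left(-2 - 208 + 338\right)} = \frac{1}{842 \cdot 128} = \frac{1}{107776} \approx 9.2785 \cdot 10^{-6}$)
$\frac{-151007 - 419487}{128759 + f} = \frac{-151007 - 419487}{128759 + \frac{1}{107776}} = - \frac{570494}{\frac{13877129985}{107776}} = \left(-570494\right) \frac{107776}{13877129985} = - \frac{61485561344}{13877129985}$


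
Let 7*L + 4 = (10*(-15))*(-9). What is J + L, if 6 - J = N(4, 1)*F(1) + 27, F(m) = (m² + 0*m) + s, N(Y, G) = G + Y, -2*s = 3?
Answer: 2433/14 ≈ 173.79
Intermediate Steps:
s = -3/2 (s = -½*3 = -3/2 ≈ -1.5000)
L = 1346/7 (L = -4/7 + ((10*(-15))*(-9))/7 = -4/7 + (-150*(-9))/7 = -4/7 + (⅐)*1350 = -4/7 + 1350/7 = 1346/7 ≈ 192.29)
F(m) = -3/2 + m² (F(m) = (m² + 0*m) - 3/2 = (m² + 0) - 3/2 = m² - 3/2 = -3/2 + m²)
J = -37/2 (J = 6 - ((1 + 4)*(-3/2 + 1²) + 27) = 6 - (5*(-3/2 + 1) + 27) = 6 - (5*(-½) + 27) = 6 - (-5/2 + 27) = 6 - 1*49/2 = 6 - 49/2 = -37/2 ≈ -18.500)
J + L = -37/2 + 1346/7 = 2433/14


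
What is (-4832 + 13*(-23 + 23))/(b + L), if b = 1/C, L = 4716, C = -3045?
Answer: -14713440/14360219 ≈ -1.0246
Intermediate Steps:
b = -1/3045 (b = 1/(-3045) = -1/3045 ≈ -0.00032841)
(-4832 + 13*(-23 + 23))/(b + L) = (-4832 + 13*(-23 + 23))/(-1/3045 + 4716) = (-4832 + 13*0)/(14360219/3045) = (-4832 + 0)*(3045/14360219) = -4832*3045/14360219 = -14713440/14360219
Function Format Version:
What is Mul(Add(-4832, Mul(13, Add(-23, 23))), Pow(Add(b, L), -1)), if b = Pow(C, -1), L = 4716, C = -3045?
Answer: Rational(-14713440, 14360219) ≈ -1.0246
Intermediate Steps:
b = Rational(-1, 3045) (b = Pow(-3045, -1) = Rational(-1, 3045) ≈ -0.00032841)
Mul(Add(-4832, Mul(13, Add(-23, 23))), Pow(Add(b, L), -1)) = Mul(Add(-4832, Mul(13, Add(-23, 23))), Pow(Add(Rational(-1, 3045), 4716), -1)) = Mul(Add(-4832, Mul(13, 0)), Pow(Rational(14360219, 3045), -1)) = Mul(Add(-4832, 0), Rational(3045, 14360219)) = Mul(-4832, Rational(3045, 14360219)) = Rational(-14713440, 14360219)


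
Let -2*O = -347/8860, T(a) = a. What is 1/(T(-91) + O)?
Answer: -17720/1612173 ≈ -0.010991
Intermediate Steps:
O = 347/17720 (O = -(-347)/(2*8860) = -½*(-347/8860) = 347/17720 ≈ 0.019582)
1/(T(-91) + O) = 1/(-91 + 347/17720) = 1/(-1612173/17720) = -17720/1612173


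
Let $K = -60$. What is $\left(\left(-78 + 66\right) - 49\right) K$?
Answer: $3660$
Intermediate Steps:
$\left(\left(-78 + 66\right) - 49\right) K = \left(\left(-78 + 66\right) - 49\right) \left(-60\right) = \left(-12 - 49\right) \left(-60\right) = \left(-61\right) \left(-60\right) = 3660$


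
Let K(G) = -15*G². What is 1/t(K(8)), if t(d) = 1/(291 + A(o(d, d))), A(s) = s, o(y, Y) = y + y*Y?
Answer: 920931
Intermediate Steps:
o(y, Y) = y + Y*y
t(d) = 1/(291 + d*(1 + d))
1/t(K(8)) = 1/(1/(291 + (-15*8²)*(1 - 15*8²))) = 1/(1/(291 + (-15*64)*(1 - 15*64))) = 1/(1/(291 - 960*(1 - 960))) = 1/(1/(291 - 960*(-959))) = 1/(1/(291 + 920640)) = 1/(1/920931) = 920931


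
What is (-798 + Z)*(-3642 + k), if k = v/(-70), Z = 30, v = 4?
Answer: 97898496/35 ≈ 2.7971e+6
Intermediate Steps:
k = -2/35 (k = 4/(-70) = 4*(-1/70) = -2/35 ≈ -0.057143)
(-798 + Z)*(-3642 + k) = (-798 + 30)*(-3642 - 2/35) = -768*(-127472/35) = 97898496/35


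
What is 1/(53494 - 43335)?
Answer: 1/10159 ≈ 9.8435e-5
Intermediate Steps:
1/(53494 - 43335) = 1/10159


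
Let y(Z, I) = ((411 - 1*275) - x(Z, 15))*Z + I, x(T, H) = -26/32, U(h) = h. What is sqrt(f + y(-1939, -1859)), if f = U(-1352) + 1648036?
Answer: sqrt(22072729)/4 ≈ 1174.5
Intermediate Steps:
x(T, H) = -13/16 (x(T, H) = -26*1/32 = -13/16)
f = 1646684 (f = -1352 + 1648036 = 1646684)
y(Z, I) = I + 2189*Z/16 (y(Z, I) = ((411 - 1*275) - 1*(-13/16))*Z + I = ((411 - 275) + 13/16)*Z + I = (136 + 13/16)*Z + I = 2189*Z/16 + I = I + 2189*Z/16)
sqrt(f + y(-1939, -1859)) = sqrt(1646684 + (-1859 + (2189/16)*(-1939))) = sqrt(1646684 + (-1859 - 4244471/16)) = sqrt(1646684 - 4274215/16) = sqrt(22072729/16) = sqrt(22072729)/4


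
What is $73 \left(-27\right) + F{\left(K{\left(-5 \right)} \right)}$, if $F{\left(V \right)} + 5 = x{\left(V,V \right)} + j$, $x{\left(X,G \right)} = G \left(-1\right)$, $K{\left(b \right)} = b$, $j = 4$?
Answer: $-1967$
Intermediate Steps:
$x{\left(X,G \right)} = - G$
$F{\left(V \right)} = -1 - V$ ($F{\left(V \right)} = -5 - \left(-4 + V\right) = -1 - V$)
$73 \left(-27\right) + F{\left(K{\left(-5 \right)} \right)} = 73 \left(-27\right) - -4 = -1971 + \left(-1 + 5\right) = -1971 + 4 = -1967$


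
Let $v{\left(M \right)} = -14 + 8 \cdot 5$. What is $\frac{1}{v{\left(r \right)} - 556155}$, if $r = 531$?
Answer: $- \frac{1}{556129} \approx -1.7981 \cdot 10^{-6}$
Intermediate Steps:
$v{\left(M \right)} = 26$ ($v{\left(M \right)} = -14 + 40 = 26$)
$\frac{1}{v{\left(r \right)} - 556155} = \frac{1}{26 - 556155} = \frac{1}{-556129} = - \frac{1}{556129}$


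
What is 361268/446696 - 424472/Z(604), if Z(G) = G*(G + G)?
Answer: 1155980451/5092557748 ≈ 0.22699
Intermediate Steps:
Z(G) = 2*G**2 (Z(G) = G*(2*G) = 2*G**2)
361268/446696 - 424472/Z(604) = 361268/446696 - 424472/(2*604**2) = 361268*(1/446696) - 424472/(2*364816) = 90317/111674 - 424472/729632 = 90317/111674 - 424472*1/729632 = 90317/111674 - 53059/91204 = 1155980451/5092557748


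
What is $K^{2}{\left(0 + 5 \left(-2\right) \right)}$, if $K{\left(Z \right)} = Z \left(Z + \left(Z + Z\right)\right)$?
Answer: $90000$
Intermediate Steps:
$K{\left(Z \right)} = 3 Z^{2}$ ($K{\left(Z \right)} = Z \left(Z + 2 Z\right) = Z 3 Z = 3 Z^{2}$)
$K^{2}{\left(0 + 5 \left(-2\right) \right)} = \left(3 \left(0 + 5 \left(-2\right)\right)^{2}\right)^{2} = \left(3 \left(0 - 10\right)^{2}\right)^{2} = \left(3 \left(-10\right)^{2}\right)^{2} = \left(3 \cdot 100\right)^{2} = 300^{2} = 90000$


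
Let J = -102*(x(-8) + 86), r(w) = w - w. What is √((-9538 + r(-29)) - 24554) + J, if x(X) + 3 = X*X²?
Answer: 43758 + 6*I*√947 ≈ 43758.0 + 184.64*I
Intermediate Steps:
r(w) = 0
x(X) = -3 + X³ (x(X) = -3 + X*X² = -3 + X³)
J = 43758 (J = -102*((-3 + (-8)³) + 86) = -102*((-3 - 512) + 86) = -102*(-515 + 86) = -102*(-429) = 43758)
√((-9538 + r(-29)) - 24554) + J = √((-9538 + 0) - 24554) + 43758 = √(-9538 - 24554) + 43758 = √(-34092) + 43758 = 6*I*√947 + 43758 = 43758 + 6*I*√947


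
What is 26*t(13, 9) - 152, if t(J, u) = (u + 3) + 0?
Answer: 160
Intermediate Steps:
t(J, u) = 3 + u (t(J, u) = (3 + u) + 0 = 3 + u)
26*t(13, 9) - 152 = 26*(3 + 9) - 152 = 26*12 - 152 = 312 - 152 = 160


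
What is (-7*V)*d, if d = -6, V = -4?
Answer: -168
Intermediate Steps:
(-7*V)*d = -7*(-4)*(-6) = 28*(-6) = -168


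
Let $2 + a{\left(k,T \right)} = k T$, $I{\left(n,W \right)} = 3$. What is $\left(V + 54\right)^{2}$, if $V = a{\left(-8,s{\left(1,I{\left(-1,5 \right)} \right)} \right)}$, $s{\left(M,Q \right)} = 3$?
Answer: $784$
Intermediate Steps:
$a{\left(k,T \right)} = -2 + T k$ ($a{\left(k,T \right)} = -2 + k T = -2 + T k$)
$V = -26$ ($V = -2 + 3 \left(-8\right) = -2 - 24 = -26$)
$\left(V + 54\right)^{2} = \left(-26 + 54\right)^{2} = 28^{2} = 784$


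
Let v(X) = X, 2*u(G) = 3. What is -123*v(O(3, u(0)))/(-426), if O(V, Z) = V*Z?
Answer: 369/284 ≈ 1.2993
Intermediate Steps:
u(G) = 3/2 (u(G) = (½)*3 = 3/2)
-123*v(O(3, u(0)))/(-426) = -123*3*(3/2)/(-426) = -1107*(-1)/(2*426) = -123*(-3/284) = 369/284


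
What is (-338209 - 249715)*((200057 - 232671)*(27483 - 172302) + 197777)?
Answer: -2776955917411132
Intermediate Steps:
(-338209 - 249715)*((200057 - 232671)*(27483 - 172302) + 197777) = -587924*(-32614*(-144819) + 197777) = -587924*(4723126866 + 197777) = -587924*4723324643 = -2776955917411132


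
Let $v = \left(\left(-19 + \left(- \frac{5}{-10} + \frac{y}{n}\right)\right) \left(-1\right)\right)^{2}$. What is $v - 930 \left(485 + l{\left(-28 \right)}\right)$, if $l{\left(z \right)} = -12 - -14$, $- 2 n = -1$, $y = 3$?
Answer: $- \frac{1811015}{4} \approx -4.5275 \cdot 10^{5}$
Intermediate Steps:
$n = \frac{1}{2}$ ($n = \left(- \frac{1}{2}\right) \left(-1\right) = \frac{1}{2} \approx 0.5$)
$l{\left(z \right)} = 2$ ($l{\left(z \right)} = -12 + 14 = 2$)
$v = \frac{625}{4}$ ($v = \left(\left(-19 + \left(- \frac{5}{-10} + 3 \frac{1}{\frac{1}{2}}\right)\right) \left(-1\right)\right)^{2} = \left(\left(-19 + \left(\left(-5\right) \left(- \frac{1}{10}\right) + 3 \cdot 2\right)\right) \left(-1\right)\right)^{2} = \left(\left(-19 + \left(\frac{1}{2} + 6\right)\right) \left(-1\right)\right)^{2} = \left(\left(-19 + \frac{13}{2}\right) \left(-1\right)\right)^{2} = \left(\left(- \frac{25}{2}\right) \left(-1\right)\right)^{2} = \left(\frac{25}{2}\right)^{2} = \frac{625}{4} \approx 156.25$)
$v - 930 \left(485 + l{\left(-28 \right)}\right) = \frac{625}{4} - 930 \left(485 + 2\right) = \frac{625}{4} - 452910 = - \frac{1811015}{4}$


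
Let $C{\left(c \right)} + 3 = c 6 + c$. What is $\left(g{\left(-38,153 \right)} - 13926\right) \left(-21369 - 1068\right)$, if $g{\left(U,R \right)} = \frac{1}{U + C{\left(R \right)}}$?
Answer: $\frac{321831369423}{1030} \approx 3.1246 \cdot 10^{8}$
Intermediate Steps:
$C{\left(c \right)} = -3 + 7 c$ ($C{\left(c \right)} = -3 + \left(c 6 + c\right) = -3 + \left(6 c + c\right) = -3 + 7 c$)
$g{\left(U,R \right)} = \frac{1}{-3 + U + 7 R}$ ($g{\left(U,R \right)} = \frac{1}{U + \left(-3 + 7 R\right)} = \frac{1}{-3 + U + 7 R}$)
$\left(g{\left(-38,153 \right)} - 13926\right) \left(-21369 - 1068\right) = \left(\frac{1}{-3 - 38 + 7 \cdot 153} - 13926\right) \left(-21369 - 1068\right) = \left(\frac{1}{-3 - 38 + 1071} - 13926\right) \left(-22437\right) = \left(\frac{1}{1030} - 13926\right) \left(-22437\right) = \left(- \frac{14343779}{1030}\right) \left(-22437\right) = \frac{321831369423}{1030}$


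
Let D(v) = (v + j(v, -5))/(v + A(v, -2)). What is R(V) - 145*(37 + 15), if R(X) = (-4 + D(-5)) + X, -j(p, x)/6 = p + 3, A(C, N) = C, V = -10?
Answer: -75547/10 ≈ -7554.7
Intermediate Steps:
j(p, x) = -18 - 6*p (j(p, x) = -6*(p + 3) = -6*(3 + p) = -18 - 6*p)
D(v) = (-18 - 5*v)/(2*v) (D(v) = (v + (-18 - 6*v))/(v + v) = (-18 - 5*v)/((2*v)) = (-18 - 5*v)*(1/(2*v)) = (-18 - 5*v)/(2*v))
R(X) = -47/10 + X (R(X) = (-4 + (-5/2 - 9/(-5))) + X = (-4 + (-5/2 - 9*(-⅕))) + X = (-4 + (-5/2 + 9/5)) + X = (-4 - 7/10) + X = -47/10 + X)
R(V) - 145*(37 + 15) = (-47/10 - 10) - 145*(37 + 15) = -147/10 - 145*52 = -147/10 - 7540 = -75547/10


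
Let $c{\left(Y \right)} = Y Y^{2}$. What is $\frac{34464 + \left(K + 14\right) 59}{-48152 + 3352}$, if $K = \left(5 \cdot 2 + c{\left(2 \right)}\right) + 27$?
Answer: $- \frac{7589}{8960} \approx -0.84699$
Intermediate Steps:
$c{\left(Y \right)} = Y^{3}$
$K = 45$ ($K = \left(5 \cdot 2 + 2^{3}\right) + 27 = \left(10 + 8\right) + 27 = 18 + 27 = 45$)
$\frac{34464 + \left(K + 14\right) 59}{-48152 + 3352} = \frac{34464 + \left(45 + 14\right) 59}{-48152 + 3352} = \frac{34464 + 59 \cdot 59}{-44800} = \left(34464 + 3481\right) \left(- \frac{1}{44800}\right) = 37945 \left(- \frac{1}{44800}\right) = - \frac{7589}{8960}$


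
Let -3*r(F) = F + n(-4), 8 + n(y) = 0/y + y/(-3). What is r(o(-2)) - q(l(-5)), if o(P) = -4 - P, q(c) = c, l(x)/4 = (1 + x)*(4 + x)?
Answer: -118/9 ≈ -13.111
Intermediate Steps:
l(x) = 4*(1 + x)*(4 + x) (l(x) = 4*((1 + x)*(4 + x)) = 4*(1 + x)*(4 + x))
n(y) = -8 - y/3 (n(y) = -8 + (0/y + y/(-3)) = -8 + (0 + y*(-⅓)) = -8 + (0 - y/3) = -8 - y/3)
r(F) = 20/9 - F/3 (r(F) = -(F + (-8 - ⅓*(-4)))/3 = -(F + (-8 + 4/3))/3 = -(F - 20/3)/3 = -(-20/3 + F)/3 = 20/9 - F/3)
r(o(-2)) - q(l(-5)) = (20/9 - (-4 - 1*(-2))/3) - (16 + 4*(-5)² + 20*(-5)) = (20/9 - (-4 + 2)/3) - (16 + 4*25 - 100) = (20/9 - ⅓*(-2)) - (16 + 100 - 100) = (20/9 + ⅔) - 1*16 = 26/9 - 16 = -118/9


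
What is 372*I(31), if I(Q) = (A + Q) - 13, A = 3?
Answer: 7812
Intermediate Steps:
I(Q) = -10 + Q (I(Q) = (3 + Q) - 13 = -10 + Q)
372*I(31) = 372*(-10 + 31) = 372*21 = 7812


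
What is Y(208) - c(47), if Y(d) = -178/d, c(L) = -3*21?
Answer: 6463/104 ≈ 62.144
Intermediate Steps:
c(L) = -63
Y(208) - c(47) = -178/208 - 1*(-63) = -178*1/208 + 63 = -89/104 + 63 = 6463/104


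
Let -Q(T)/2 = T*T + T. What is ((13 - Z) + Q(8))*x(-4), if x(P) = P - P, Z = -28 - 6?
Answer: 0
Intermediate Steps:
Q(T) = -2*T - 2*T² (Q(T) = -2*(T*T + T) = -2*(T² + T) = -2*(T + T²) = -2*T - 2*T²)
Z = -34
x(P) = 0
((13 - Z) + Q(8))*x(-4) = ((13 - 1*(-34)) - 2*8*(1 + 8))*0 = ((13 + 34) - 2*8*9)*0 = (47 - 144)*0 = -97*0 = 0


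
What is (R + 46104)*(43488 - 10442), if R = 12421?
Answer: 1934017150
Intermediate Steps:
(R + 46104)*(43488 - 10442) = (12421 + 46104)*(43488 - 10442) = 58525*33046 = 1934017150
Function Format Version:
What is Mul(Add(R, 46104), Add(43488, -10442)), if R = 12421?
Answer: 1934017150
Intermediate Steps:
Mul(Add(R, 46104), Add(43488, -10442)) = Mul(Add(12421, 46104), Add(43488, -10442)) = Mul(58525, 33046) = 1934017150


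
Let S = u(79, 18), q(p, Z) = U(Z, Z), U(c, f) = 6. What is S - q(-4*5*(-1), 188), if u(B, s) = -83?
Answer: -89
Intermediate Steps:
q(p, Z) = 6
S = -83
S - q(-4*5*(-1), 188) = -83 - 1*6 = -83 - 6 = -89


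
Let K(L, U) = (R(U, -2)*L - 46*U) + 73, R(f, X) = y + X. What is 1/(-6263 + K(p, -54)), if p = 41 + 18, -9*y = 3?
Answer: -3/11531 ≈ -0.00026017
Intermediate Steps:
y = -⅓ (y = -⅑*3 = -⅓ ≈ -0.33333)
R(f, X) = -⅓ + X
p = 59
K(L, U) = 73 - 46*U - 7*L/3 (K(L, U) = ((-⅓ - 2)*L - 46*U) + 73 = (-7*L/3 - 46*U) + 73 = (-46*U - 7*L/3) + 73 = 73 - 46*U - 7*L/3)
1/(-6263 + K(p, -54)) = 1/(-6263 + (73 - 46*(-54) - 7/3*59)) = 1/(-6263 + (73 + 2484 - 413/3)) = 1/(-6263 + 7258/3) = 1/(-11531/3) = -3/11531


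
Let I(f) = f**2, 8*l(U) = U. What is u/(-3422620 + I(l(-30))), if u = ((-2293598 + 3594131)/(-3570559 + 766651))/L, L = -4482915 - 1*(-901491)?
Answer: -433511/11456584008734028780 ≈ -3.7839e-14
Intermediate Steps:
l(U) = U/8
L = -3581424 (L = -4482915 + 901491 = -3581424)
u = 433511/3347327801664 (u = ((-2293598 + 3594131)/(-3570559 + 766651))/(-3581424) = (1300533/(-2803908))*(-1/3581424) = (1300533*(-1/2803908))*(-1/3581424) = -433511/934636*(-1/3581424) = 433511/3347327801664 ≈ 1.2951e-7)
u/(-3422620 + I(l(-30))) = 433511/(3347327801664*(-3422620 + ((1/8)*(-30))**2)) = 433511/(3347327801664*(-3422620 + (-15/4)**2)) = 433511/(3347327801664*(-3422620 + 225/16)) = 433511/(3347327801664*(-54761695/16)) = (433511/3347327801664)*(-16/54761695) = -433511/11456584008734028780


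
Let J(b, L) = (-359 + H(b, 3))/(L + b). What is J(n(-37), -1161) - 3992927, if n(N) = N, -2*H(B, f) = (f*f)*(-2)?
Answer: -2391763098/599 ≈ -3.9929e+6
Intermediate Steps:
H(B, f) = f² (H(B, f) = -f*f*(-2)/2 = -f²*(-2)/2 = -(-1)*f² = f²)
J(b, L) = -350/(L + b) (J(b, L) = (-359 + 3²)/(L + b) = (-359 + 9)/(L + b) = -350/(L + b))
J(n(-37), -1161) - 3992927 = -350/(-1161 - 37) - 3992927 = -350/(-1198) - 3992927 = -350*(-1/1198) - 3992927 = 175/599 - 3992927 = -2391763098/599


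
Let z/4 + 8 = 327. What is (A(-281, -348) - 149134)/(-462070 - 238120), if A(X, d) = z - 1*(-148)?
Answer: 14771/70019 ≈ 0.21096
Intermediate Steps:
z = 1276 (z = -32 + 4*327 = -32 + 1308 = 1276)
A(X, d) = 1424 (A(X, d) = 1276 - 1*(-148) = 1276 + 148 = 1424)
(A(-281, -348) - 149134)/(-462070 - 238120) = (1424 - 149134)/(-462070 - 238120) = -147710/(-700190) = -147710*(-1/700190) = 14771/70019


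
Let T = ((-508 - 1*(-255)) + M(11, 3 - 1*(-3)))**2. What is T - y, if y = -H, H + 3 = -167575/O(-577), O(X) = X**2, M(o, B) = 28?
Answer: 16853364263/332929 ≈ 50622.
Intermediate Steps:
H = -1166362/332929 (H = -3 - 167575/((-577)**2) = -3 - 167575/332929 = -1166362/332929 ≈ -3.5033)
y = 1166362/332929 (y = -1*(-1166362/332929) = 1166362/332929 ≈ 3.5033)
T = 50625 (T = ((-508 - 1*(-255)) + 28)**2 = ((-508 + 255) + 28)**2 = (-253 + 28)**2 = (-225)**2 = 50625)
T - y = 50625 - 1*1166362/332929 = 50625 - 1166362/332929 = 16853364263/332929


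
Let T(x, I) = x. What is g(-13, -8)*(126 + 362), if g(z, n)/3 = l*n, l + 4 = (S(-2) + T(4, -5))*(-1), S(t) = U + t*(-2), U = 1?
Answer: 152256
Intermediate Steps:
S(t) = 1 - 2*t (S(t) = 1 + t*(-2) = 1 - 2*t)
l = -13 (l = -4 + ((1 - 2*(-2)) + 4)*(-1) = -4 + ((1 + 4) + 4)*(-1) = -4 + (5 + 4)*(-1) = -4 + 9*(-1) = -4 - 9 = -13)
g(z, n) = -39*n (g(z, n) = 3*(-13*n) = -39*n)
g(-13, -8)*(126 + 362) = (-39*(-8))*(126 + 362) = 312*488 = 152256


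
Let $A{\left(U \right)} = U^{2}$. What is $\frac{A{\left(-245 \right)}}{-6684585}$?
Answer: $- \frac{12005}{1336917} \approx -0.0089796$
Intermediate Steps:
$\frac{A{\left(-245 \right)}}{-6684585} = \frac{\left(-245\right)^{2}}{-6684585} = 60025 \left(- \frac{1}{6684585}\right) = - \frac{12005}{1336917}$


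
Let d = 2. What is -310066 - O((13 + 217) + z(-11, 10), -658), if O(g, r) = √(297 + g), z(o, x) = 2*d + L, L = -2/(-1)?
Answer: -310066 - √533 ≈ -3.1009e+5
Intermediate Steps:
L = 2 (L = -2*(-1) = 2)
z(o, x) = 6 (z(o, x) = 2*2 + 2 = 4 + 2 = 6)
-310066 - O((13 + 217) + z(-11, 10), -658) = -310066 - √(297 + ((13 + 217) + 6)) = -310066 - √(297 + (230 + 6)) = -310066 - √(297 + 236) = -310066 - √533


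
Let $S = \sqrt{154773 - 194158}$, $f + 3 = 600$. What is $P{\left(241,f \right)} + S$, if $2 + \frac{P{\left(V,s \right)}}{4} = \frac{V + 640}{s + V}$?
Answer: $- \frac{1590}{419} + i \sqrt{39385} \approx -3.7948 + 198.46 i$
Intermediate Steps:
$f = 597$ ($f = -3 + 600 = 597$)
$P{\left(V,s \right)} = -8 + \frac{4 \left(640 + V\right)}{V + s}$ ($P{\left(V,s \right)} = -8 + 4 \frac{V + 640}{s + V} = -8 + 4 \frac{640 + V}{V + s} = -8 + \frac{4 \left(640 + V\right)}{V + s}$)
$S = i \sqrt{39385}$ ($S = \sqrt{154773 - 194158} = \sqrt{-39385} = i \sqrt{39385} \approx 198.46 i$)
$P{\left(241,f \right)} + S = \frac{4 \left(640 - 241 - 1194\right)}{241 + 597} + i \sqrt{39385} = \frac{4 \left(640 - 241 - 1194\right)}{838} + i \sqrt{39385} = 4 \cdot \frac{1}{838} \left(-795\right) + i \sqrt{39385} = - \frac{1590}{419} + i \sqrt{39385}$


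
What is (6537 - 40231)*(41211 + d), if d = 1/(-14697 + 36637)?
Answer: -15232540887827/10970 ≈ -1.3886e+9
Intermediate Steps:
d = 1/21940 ≈ 4.5579e-5
(6537 - 40231)*(41211 + d) = (6537 - 40231)*(41211 + 1/21940) = -33694*904169341/21940 = -15232540887827/10970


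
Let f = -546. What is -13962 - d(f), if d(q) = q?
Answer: -13416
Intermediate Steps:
-13962 - d(f) = -13962 - 1*(-546) = -13962 + 546 = -13416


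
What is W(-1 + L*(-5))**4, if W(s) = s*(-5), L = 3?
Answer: 40960000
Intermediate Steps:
W(s) = -5*s
W(-1 + L*(-5))**4 = (-5*(-1 + 3*(-5)))**4 = (-5*(-1 - 15))**4 = (-5*(-16))**4 = 80**4 = 40960000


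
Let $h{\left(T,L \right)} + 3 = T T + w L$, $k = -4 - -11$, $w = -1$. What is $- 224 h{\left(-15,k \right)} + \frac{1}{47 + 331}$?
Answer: $- \frac{18204479}{378} \approx -48160.0$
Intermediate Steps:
$k = 7$ ($k = -4 + 11 = 7$)
$h{\left(T,L \right)} = -3 + T^{2} - L$ ($h{\left(T,L \right)} = -3 - \left(L - T T\right) = -3 - \left(L - T^{2}\right) = -3 + T^{2} - L$)
$- 224 h{\left(-15,k \right)} + \frac{1}{47 + 331} = - 224 \left(-3 + \left(-15\right)^{2} - 7\right) + \frac{1}{47 + 331} = - 224 \left(-3 + 225 - 7\right) + \frac{1}{378} = \left(-224\right) 215 + \frac{1}{378} = -48160 + \frac{1}{378} = - \frac{18204479}{378}$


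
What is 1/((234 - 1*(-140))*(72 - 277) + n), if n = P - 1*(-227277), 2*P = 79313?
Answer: 2/380527 ≈ 5.2559e-6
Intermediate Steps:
P = 79313/2 (P = (½)*79313 = 79313/2 ≈ 39657.)
n = 533867/2 (n = 79313/2 - 1*(-227277) = 79313/2 + 227277 = 533867/2 ≈ 2.6693e+5)
1/((234 - 1*(-140))*(72 - 277) + n) = 1/((234 - 1*(-140))*(72 - 277) + 533867/2) = 1/((234 + 140)*(-205) + 533867/2) = 1/(374*(-205) + 533867/2) = 1/(-76670 + 533867/2) = 1/(380527/2) = 2/380527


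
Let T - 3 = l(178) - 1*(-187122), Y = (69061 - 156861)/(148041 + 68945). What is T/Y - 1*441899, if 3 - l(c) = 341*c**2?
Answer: 283120850022/10975 ≈ 2.5797e+7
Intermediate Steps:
l(c) = 3 - 341*c**2
Y = -43900/108493 (Y = -87800/216986 = -87800*1/216986 = -43900/108493 ≈ -0.40463)
T = -10617116 (T = 3 + ((3 - 341*178**2) - 1*(-187122)) = 3 + ((3 - 341*31684) + 187122) = 3 + ((3 - 10804244) + 187122) = 3 + (-10804241 + 187122) = 3 - 10617119 = -10617116)
T/Y - 1*441899 = -10617116/(-43900/108493) - 1*441899 = -10617116*(-108493/43900) - 441899 = 287970691547/10975 - 441899 = 283120850022/10975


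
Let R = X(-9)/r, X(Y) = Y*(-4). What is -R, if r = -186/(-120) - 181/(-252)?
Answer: -22680/1429 ≈ -15.871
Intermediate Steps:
X(Y) = -4*Y
r = 1429/630 (r = -186*(-1/120) - 181*(-1/252) = 31/20 + 181/252 = 1429/630 ≈ 2.2683)
R = 22680/1429 (R = (-4*(-9))/(1429/630) = 36*(630/1429) = 22680/1429 ≈ 15.871)
-R = -1*22680/1429 = -22680/1429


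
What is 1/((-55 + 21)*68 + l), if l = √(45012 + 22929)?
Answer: -2312/5277403 - 3*√7549/5277403 ≈ -0.00048748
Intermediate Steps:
l = 3*√7549 (l = √67941 = 3*√7549 ≈ 260.65)
1/((-55 + 21)*68 + l) = 1/((-55 + 21)*68 + 3*√7549) = 1/(-34*68 + 3*√7549) = 1/(-2312 + 3*√7549)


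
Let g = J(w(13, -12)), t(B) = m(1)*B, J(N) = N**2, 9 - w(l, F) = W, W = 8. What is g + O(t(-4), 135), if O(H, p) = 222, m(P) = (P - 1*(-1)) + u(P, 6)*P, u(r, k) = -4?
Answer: 223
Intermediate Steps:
w(l, F) = 1 (w(l, F) = 9 - 1*8 = 9 - 8 = 1)
m(P) = 1 - 3*P (m(P) = (P - 1*(-1)) - 4*P = (P + 1) - 4*P = (1 + P) - 4*P = 1 - 3*P)
t(B) = -2*B (t(B) = (1 - 3*1)*B = (1 - 3)*B = -2*B)
g = 1 (g = 1**2 = 1)
g + O(t(-4), 135) = 1 + 222 = 223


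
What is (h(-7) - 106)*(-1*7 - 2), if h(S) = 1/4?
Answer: 3807/4 ≈ 951.75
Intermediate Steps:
h(S) = 1/4
(h(-7) - 106)*(-1*7 - 2) = (1/4 - 106)*(-1*7 - 2) = -423*(-7 - 2)/4 = -423/4*(-9) = 3807/4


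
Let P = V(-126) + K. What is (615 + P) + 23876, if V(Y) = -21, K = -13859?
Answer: 10611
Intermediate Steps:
P = -13880 (P = -21 - 13859 = -13880)
(615 + P) + 23876 = (615 - 13880) + 23876 = -13265 + 23876 = 10611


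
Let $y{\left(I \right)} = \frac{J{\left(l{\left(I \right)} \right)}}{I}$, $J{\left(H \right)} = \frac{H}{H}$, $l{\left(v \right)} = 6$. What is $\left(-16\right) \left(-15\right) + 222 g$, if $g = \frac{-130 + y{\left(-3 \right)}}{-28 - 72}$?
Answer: $\frac{26467}{50} \approx 529.34$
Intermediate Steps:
$J{\left(H \right)} = 1$
$y{\left(I \right)} = \frac{1}{I}$ ($y{\left(I \right)} = 1 \frac{1}{I} = \frac{1}{I}$)
$g = \frac{391}{300}$ ($g = \frac{-130 + \frac{1}{-3}}{-28 - 72} = \frac{-130 - \frac{1}{3}}{-100} = \left(- \frac{391}{3}\right) \left(- \frac{1}{100}\right) = \frac{391}{300} \approx 1.3033$)
$\left(-16\right) \left(-15\right) + 222 g = \left(-16\right) \left(-15\right) + 222 \cdot \frac{391}{300} = 240 + \frac{14467}{50} = \frac{26467}{50}$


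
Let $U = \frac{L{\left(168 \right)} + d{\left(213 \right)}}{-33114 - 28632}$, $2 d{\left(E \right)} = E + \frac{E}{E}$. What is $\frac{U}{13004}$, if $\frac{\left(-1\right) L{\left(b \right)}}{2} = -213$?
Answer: $- \frac{13}{19584024} \approx -6.6381 \cdot 10^{-7}$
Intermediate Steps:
$L{\left(b \right)} = 426$ ($L{\left(b \right)} = \left(-2\right) \left(-213\right) = 426$)
$d{\left(E \right)} = \frac{1}{2} + \frac{E}{2}$ ($d{\left(E \right)} = \frac{E + \frac{E}{E}}{2} = \frac{E + 1}{2} = \frac{1 + E}{2} = \frac{1}{2} + \frac{E}{2}$)
$U = - \frac{13}{1506}$ ($U = \frac{426 + \left(\frac{1}{2} + \frac{1}{2} \cdot 213\right)}{-33114 - 28632} = \frac{426 + \left(\frac{1}{2} + \frac{213}{2}\right)}{-61746} = \left(426 + 107\right) \left(- \frac{1}{61746}\right) = 533 \left(- \frac{1}{61746}\right) = - \frac{13}{1506} \approx -0.0086321$)
$\frac{U}{13004} = - \frac{13}{1506 \cdot 13004} = \left(- \frac{13}{1506}\right) \frac{1}{13004} = - \frac{13}{19584024}$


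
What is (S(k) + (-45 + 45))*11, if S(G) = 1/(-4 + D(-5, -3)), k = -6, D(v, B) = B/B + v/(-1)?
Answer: 11/2 ≈ 5.5000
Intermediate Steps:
D(v, B) = 1 - v (D(v, B) = 1 + v*(-1) = 1 - v)
S(G) = ½ (S(G) = 1/(-4 + (1 - 1*(-5))) = 1/(-4 + (1 + 5)) = 1/(-4 + 6) = 1/2 = ½)
(S(k) + (-45 + 45))*11 = (½ + (-45 + 45))*11 = (½ + 0)*11 = (½)*11 = 11/2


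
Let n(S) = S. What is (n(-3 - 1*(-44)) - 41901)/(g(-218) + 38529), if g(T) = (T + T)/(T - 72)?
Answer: -6069700/5586923 ≈ -1.0864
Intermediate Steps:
g(T) = 2*T/(-72 + T) (g(T) = (2*T)/(-72 + T) = 2*T/(-72 + T))
(n(-3 - 1*(-44)) - 41901)/(g(-218) + 38529) = ((-3 - 1*(-44)) - 41901)/(2*(-218)/(-72 - 218) + 38529) = ((-3 + 44) - 41901)/(2*(-218)/(-290) + 38529) = (41 - 41901)/(2*(-218)*(-1/290) + 38529) = -41860/(218/145 + 38529) = -41860/5586923/145 = -41860*145/5586923 = -6069700/5586923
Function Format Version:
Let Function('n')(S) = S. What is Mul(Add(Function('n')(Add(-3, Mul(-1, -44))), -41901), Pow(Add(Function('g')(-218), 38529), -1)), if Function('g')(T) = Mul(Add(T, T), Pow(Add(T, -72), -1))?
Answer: Rational(-6069700, 5586923) ≈ -1.0864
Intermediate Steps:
Function('g')(T) = Mul(2, T, Pow(Add(-72, T), -1)) (Function('g')(T) = Mul(Mul(2, T), Pow(Add(-72, T), -1)) = Mul(2, T, Pow(Add(-72, T), -1)))
Mul(Add(Function('n')(Add(-3, Mul(-1, -44))), -41901), Pow(Add(Function('g')(-218), 38529), -1)) = Mul(Add(Add(-3, Mul(-1, -44)), -41901), Pow(Add(Mul(2, -218, Pow(Add(-72, -218), -1)), 38529), -1)) = Mul(Add(Add(-3, 44), -41901), Pow(Add(Mul(2, -218, Pow(-290, -1)), 38529), -1)) = Mul(Add(41, -41901), Pow(Add(Mul(2, -218, Rational(-1, 290)), 38529), -1)) = Mul(-41860, Pow(Add(Rational(218, 145), 38529), -1)) = Mul(-41860, Pow(Rational(5586923, 145), -1)) = Mul(-41860, Rational(145, 5586923)) = Rational(-6069700, 5586923)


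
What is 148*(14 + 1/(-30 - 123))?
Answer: 316868/153 ≈ 2071.0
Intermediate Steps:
148*(14 + 1/(-30 - 123)) = 148*(14 + 1/(-153)) = 148*(14 - 1/153) = 148*(2141/153) = 316868/153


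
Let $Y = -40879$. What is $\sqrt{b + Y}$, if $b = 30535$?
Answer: $2 i \sqrt{2586} \approx 101.71 i$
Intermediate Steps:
$\sqrt{b + Y} = \sqrt{30535 - 40879} = \sqrt{-10344} = 2 i \sqrt{2586}$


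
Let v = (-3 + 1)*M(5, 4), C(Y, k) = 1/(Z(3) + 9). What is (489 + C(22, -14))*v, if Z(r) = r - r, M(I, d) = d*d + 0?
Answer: -140864/9 ≈ -15652.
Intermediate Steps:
M(I, d) = d**2 (M(I, d) = d**2 + 0 = d**2)
Z(r) = 0
C(Y, k) = 1/9 (C(Y, k) = 1/(0 + 9) = 1/9)
v = -32 (v = (-3 + 1)*4**2 = -2*16 = -32)
(489 + C(22, -14))*v = (489 + 1/9)*(-32) = (4402/9)*(-32) = -140864/9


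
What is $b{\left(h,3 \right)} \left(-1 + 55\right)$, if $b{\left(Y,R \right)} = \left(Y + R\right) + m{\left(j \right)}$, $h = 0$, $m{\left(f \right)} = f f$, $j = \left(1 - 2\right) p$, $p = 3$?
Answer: $648$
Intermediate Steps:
$j = -3$ ($j = \left(1 - 2\right) 3 = \left(-1\right) 3 = -3$)
$m{\left(f \right)} = f^{2}$
$b{\left(Y,R \right)} = 9 + R + Y$ ($b{\left(Y,R \right)} = \left(Y + R\right) + \left(-3\right)^{2} = \left(R + Y\right) + 9 = 9 + R + Y$)
$b{\left(h,3 \right)} \left(-1 + 55\right) = \left(9 + 3 + 0\right) \left(-1 + 55\right) = 12 \cdot 54 = 648$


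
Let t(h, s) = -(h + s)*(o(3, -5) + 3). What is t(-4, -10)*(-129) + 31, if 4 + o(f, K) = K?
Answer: 10867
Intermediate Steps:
o(f, K) = -4 + K
t(h, s) = 6*h + 6*s (t(h, s) = -(h + s)*((-4 - 5) + 3) = -(h + s)*(-9 + 3) = -(h + s)*(-6) = -(-6*h - 6*s) = 6*h + 6*s)
t(-4, -10)*(-129) + 31 = (6*(-4) + 6*(-10))*(-129) + 31 = (-24 - 60)*(-129) + 31 = -84*(-129) + 31 = 10836 + 31 = 10867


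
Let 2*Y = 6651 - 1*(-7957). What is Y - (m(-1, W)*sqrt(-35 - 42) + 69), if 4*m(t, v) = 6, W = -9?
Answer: 7235 - 3*I*sqrt(77)/2 ≈ 7235.0 - 13.162*I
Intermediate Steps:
m(t, v) = 3/2 (m(t, v) = (1/4)*6 = 3/2)
Y = 7304 (Y = (6651 - 1*(-7957))/2 = (6651 + 7957)/2 = (1/2)*14608 = 7304)
Y - (m(-1, W)*sqrt(-35 - 42) + 69) = 7304 - (3*sqrt(-35 - 42)/2 + 69) = 7304 - (3*sqrt(-77)/2 + 69) = 7304 - (3*(I*sqrt(77))/2 + 69) = 7304 - (3*I*sqrt(77)/2 + 69) = 7304 - (69 + 3*I*sqrt(77)/2) = 7304 + (-69 - 3*I*sqrt(77)/2) = 7235 - 3*I*sqrt(77)/2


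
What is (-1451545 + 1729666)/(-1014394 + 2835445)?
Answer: 92707/607017 ≈ 0.15273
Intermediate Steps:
(-1451545 + 1729666)/(-1014394 + 2835445) = 278121/1821051 = 278121*(1/1821051) = 92707/607017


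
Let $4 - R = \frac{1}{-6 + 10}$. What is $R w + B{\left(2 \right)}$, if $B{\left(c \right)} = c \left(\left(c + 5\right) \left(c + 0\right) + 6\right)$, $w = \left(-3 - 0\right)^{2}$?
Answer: $\frac{295}{4} \approx 73.75$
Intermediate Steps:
$w = 9$ ($w = \left(-3 + 0\right)^{2} = \left(-3\right)^{2} = 9$)
$R = \frac{15}{4}$ ($R = 4 - \frac{1}{-6 + 10} = 4 - \frac{1}{4} = \frac{15}{4} \approx 3.75$)
$B{\left(c \right)} = c \left(6 + c \left(5 + c\right)\right)$ ($B{\left(c \right)} = c \left(\left(5 + c\right) c + 6\right) = c \left(c \left(5 + c\right) + 6\right) = c \left(6 + c \left(5 + c\right)\right)$)
$R w + B{\left(2 \right)} = \frac{15}{4} \cdot 9 + 2 \left(6 + 2^{2} + 5 \cdot 2\right) = \frac{135}{4} + 2 \left(6 + 4 + 10\right) = \frac{135}{4} + 2 \cdot 20 = \frac{135}{4} + 40 = \frac{295}{4}$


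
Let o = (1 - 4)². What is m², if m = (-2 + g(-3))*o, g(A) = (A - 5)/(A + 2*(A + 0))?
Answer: 100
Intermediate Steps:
g(A) = (-5 + A)/(3*A) (g(A) = (-5 + A)/(A + 2*A) = (-5 + A)/((3*A)) = (-5 + A)*(1/(3*A)) = (-5 + A)/(3*A))
o = 9 (o = (-3)² = 9)
m = -10 (m = (-2 + (⅓)*(-5 - 3)/(-3))*9 = (-2 + (⅓)*(-⅓)*(-8))*9 = (-2 + 8/9)*9 = -10/9*9 = -10)
m² = (-10)² = 100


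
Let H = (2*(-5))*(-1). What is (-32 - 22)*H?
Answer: -540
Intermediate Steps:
H = 10 (H = -10*(-1) = 10)
(-32 - 22)*H = (-32 - 22)*10 = -54*10 = -540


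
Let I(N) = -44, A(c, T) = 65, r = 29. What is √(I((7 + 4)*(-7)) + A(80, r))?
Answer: √21 ≈ 4.5826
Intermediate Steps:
√(I((7 + 4)*(-7)) + A(80, r)) = √(-44 + 65) = √21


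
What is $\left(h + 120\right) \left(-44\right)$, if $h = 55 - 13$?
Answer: $-7128$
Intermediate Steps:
$h = 42$ ($h = 55 - 13 = 42$)
$\left(h + 120\right) \left(-44\right) = \left(42 + 120\right) \left(-44\right) = 162 \left(-44\right) = -7128$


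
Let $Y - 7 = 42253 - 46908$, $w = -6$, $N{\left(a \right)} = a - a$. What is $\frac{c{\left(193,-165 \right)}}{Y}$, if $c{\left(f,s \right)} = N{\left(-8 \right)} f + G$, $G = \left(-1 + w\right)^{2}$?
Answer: $- \frac{7}{664} \approx -0.010542$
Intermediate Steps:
$N{\left(a \right)} = 0$
$Y = -4648$ ($Y = 7 + \left(42253 - 46908\right) = 7 - 4655 = -4648$)
$G = 49$ ($G = \left(-1 - 6\right)^{2} = \left(-7\right)^{2} = 49$)
$c{\left(f,s \right)} = 49$ ($c{\left(f,s \right)} = 0 f + 49 = 0 + 49 = 49$)
$\frac{c{\left(193,-165 \right)}}{Y} = \frac{49}{-4648} = 49 \left(- \frac{1}{4648}\right) = - \frac{7}{664}$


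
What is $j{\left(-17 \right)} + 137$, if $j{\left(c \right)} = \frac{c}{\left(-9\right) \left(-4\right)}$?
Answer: $\frac{4915}{36} \approx 136.53$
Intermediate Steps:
$j{\left(c \right)} = \frac{c}{36}$
$j{\left(-17 \right)} + 137 = \frac{1}{36} \left(-17\right) + 137 = - \frac{17}{36} + 137 = \frac{4915}{36}$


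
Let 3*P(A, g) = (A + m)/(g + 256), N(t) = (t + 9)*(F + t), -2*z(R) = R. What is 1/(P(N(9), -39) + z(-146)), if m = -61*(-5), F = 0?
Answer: 651/47990 ≈ 0.013565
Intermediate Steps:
z(R) = -R/2
m = 305
N(t) = t*(9 + t) (N(t) = (t + 9)*(0 + t) = (9 + t)*t = t*(9 + t))
P(A, g) = (305 + A)/(3*(256 + g)) (P(A, g) = ((A + 305)/(g + 256))/3 = ((305 + A)/(256 + g))/3 = (305 + A)/(3*(256 + g)))
1/(P(N(9), -39) + z(-146)) = 1/((305 + 9*(9 + 9))/(3*(256 - 39)) - ½*(-146)) = 1/((⅓)*(305 + 9*18)/217 + 73) = 1/((⅓)*(1/217)*(305 + 162) + 73) = 1/((⅓)*(1/217)*467 + 73) = 1/(467/651 + 73) = 1/(47990/651) = 651/47990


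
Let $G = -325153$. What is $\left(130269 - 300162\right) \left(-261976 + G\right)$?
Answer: $99749107197$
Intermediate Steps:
$\left(130269 - 300162\right) \left(-261976 + G\right) = \left(130269 - 300162\right) \left(-261976 - 325153\right) = \left(-169893\right) \left(-587129\right) = 99749107197$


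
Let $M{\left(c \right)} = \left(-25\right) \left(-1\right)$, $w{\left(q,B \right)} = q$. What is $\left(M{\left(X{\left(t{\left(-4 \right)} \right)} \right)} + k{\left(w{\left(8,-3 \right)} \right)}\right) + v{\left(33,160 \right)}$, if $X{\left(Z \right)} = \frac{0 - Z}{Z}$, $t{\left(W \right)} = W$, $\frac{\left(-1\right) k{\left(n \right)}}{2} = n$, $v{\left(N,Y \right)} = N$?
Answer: $42$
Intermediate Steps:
$k{\left(n \right)} = - 2 n$
$X{\left(Z \right)} = -1$ ($X{\left(Z \right)} = \frac{\left(-1\right) Z}{Z} = -1$)
$M{\left(c \right)} = 25$
$\left(M{\left(X{\left(t{\left(-4 \right)} \right)} \right)} + k{\left(w{\left(8,-3 \right)} \right)}\right) + v{\left(33,160 \right)} = \left(25 - 16\right) + 33 = 9 + 33 = 42$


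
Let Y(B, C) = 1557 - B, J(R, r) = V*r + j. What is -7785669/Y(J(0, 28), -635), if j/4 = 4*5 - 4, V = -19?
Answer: -2595223/675 ≈ -3844.8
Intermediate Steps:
j = 64 (j = 4*(4*5 - 4) = 4*(20 - 4) = 4*16 = 64)
J(R, r) = 64 - 19*r (J(R, r) = -19*r + 64 = 64 - 19*r)
-7785669/Y(J(0, 28), -635) = -7785669/(1557 - (64 - 19*28)) = -7785669/(1557 - (64 - 532)) = -7785669/(1557 - 1*(-468)) = -7785669/(1557 + 468) = -7785669/2025 = -7785669*1/2025 = -2595223/675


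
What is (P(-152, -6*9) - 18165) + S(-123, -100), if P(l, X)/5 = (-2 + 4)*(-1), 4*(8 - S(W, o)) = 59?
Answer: -72727/4 ≈ -18182.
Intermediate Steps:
S(W, o) = -27/4 (S(W, o) = 8 - ¼*59 = 8 - 59/4 = -27/4)
P(l, X) = -10 (P(l, X) = 5*((-2 + 4)*(-1)) = 5*(2*(-1)) = 5*(-2) = -10)
(P(-152, -6*9) - 18165) + S(-123, -100) = (-10 - 18165) - 27/4 = -18175 - 27/4 = -72727/4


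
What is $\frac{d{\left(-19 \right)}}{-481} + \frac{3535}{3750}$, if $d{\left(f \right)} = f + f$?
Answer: $\frac{368567}{360750} \approx 1.0217$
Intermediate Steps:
$d{\left(f \right)} = 2 f$
$\frac{d{\left(-19 \right)}}{-481} + \frac{3535}{3750} = \frac{2 \left(-19\right)}{-481} + \frac{3535}{3750} = \left(-38\right) \left(- \frac{1}{481}\right) + 3535 \cdot \frac{1}{3750} = \frac{38}{481} + \frac{707}{750} = \frac{368567}{360750}$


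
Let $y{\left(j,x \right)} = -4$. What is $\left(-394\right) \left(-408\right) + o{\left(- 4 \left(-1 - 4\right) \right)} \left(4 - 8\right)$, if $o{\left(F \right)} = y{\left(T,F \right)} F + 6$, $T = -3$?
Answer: $161048$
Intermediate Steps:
$o{\left(F \right)} = 6 - 4 F$ ($o{\left(F \right)} = - 4 F + 6 = 6 - 4 F$)
$\left(-394\right) \left(-408\right) + o{\left(- 4 \left(-1 - 4\right) \right)} \left(4 - 8\right) = \left(-394\right) \left(-408\right) + \left(6 - 4 \left(- 4 \left(-1 - 4\right)\right)\right) \left(4 - 8\right) = 160752 + \left(6 - 4 \left(\left(-4\right) \left(-5\right)\right)\right) \left(-4\right) = 160752 + \left(6 - 80\right) \left(-4\right) = 160752 - -296 = 160752 + 296 = 161048$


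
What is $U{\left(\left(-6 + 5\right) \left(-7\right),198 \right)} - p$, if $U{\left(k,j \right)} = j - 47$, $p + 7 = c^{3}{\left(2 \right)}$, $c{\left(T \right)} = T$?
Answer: $150$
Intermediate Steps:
$p = 1$ ($p = -7 + 2^{3} = -7 + 8 = 1$)
$U{\left(k,j \right)} = -47 + j$ ($U{\left(k,j \right)} = j - 47 = -47 + j$)
$U{\left(\left(-6 + 5\right) \left(-7\right),198 \right)} - p = \left(-47 + 198\right) - 1 = 151 - 1 = 150$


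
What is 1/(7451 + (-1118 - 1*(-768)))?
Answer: 1/7101 ≈ 0.00014083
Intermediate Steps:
1/(7451 + (-1118 - 1*(-768))) = 1/(7451 + (-1118 + 768)) = 1/(7451 - 350) = 1/7101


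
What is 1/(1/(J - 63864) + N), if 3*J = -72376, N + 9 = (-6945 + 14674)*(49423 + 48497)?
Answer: 263968/199777230786525 ≈ 1.3213e-9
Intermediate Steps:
N = 756823671 (N = -9 + (-6945 + 14674)*(49423 + 48497) = -9 + 7729*97920 = -9 + 756823680 = 756823671)
J = -72376/3 (J = (⅓)*(-72376) = -72376/3 ≈ -24125.)
1/(1/(J - 63864) + N) = 1/(1/(-72376/3 - 63864) + 756823671) = 1/(1/(-263968/3) + 756823671) = 1/(-3/263968 + 756823671) = 1/(199777230786525/263968) = 263968/199777230786525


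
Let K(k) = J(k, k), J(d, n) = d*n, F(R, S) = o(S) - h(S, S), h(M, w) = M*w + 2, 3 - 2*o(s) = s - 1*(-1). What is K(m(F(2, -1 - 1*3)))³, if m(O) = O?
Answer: 11390625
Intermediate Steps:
o(s) = 1 - s/2 (o(s) = 3/2 - (s - 1*(-1))/2 = 3/2 - (s + 1)/2 = 3/2 - (1 + s)/2 = 3/2 + (-½ - s/2) = 1 - s/2)
h(M, w) = 2 + M*w
F(R, S) = -1 - S² - S/2 (F(R, S) = (1 - S/2) - (2 + S*S) = (1 - S/2) - (2 + S²) = (1 - S/2) + (-2 - S²) = -1 - S² - S/2)
K(k) = k² (K(k) = k*k = k²)
K(m(F(2, -1 - 1*3)))³ = ((-1 - (-1 - 1*3)² - (-1 - 1*3)/2)²)³ = ((-1 - (-1 - 3)² - (-1 - 3)/2)²)³ = ((-1 - 1*(-4)² - ½*(-4))²)³ = ((-1 - 1*16 + 2)²)³ = ((-1 - 16 + 2)²)³ = ((-15)²)³ = 225³ = 11390625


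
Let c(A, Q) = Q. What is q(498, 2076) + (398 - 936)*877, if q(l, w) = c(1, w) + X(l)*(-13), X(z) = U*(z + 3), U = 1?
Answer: -476263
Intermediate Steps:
X(z) = 3 + z (X(z) = 1*(z + 3) = 1*(3 + z) = 3 + z)
q(l, w) = -39 + w - 13*l (q(l, w) = w + (3 + l)*(-13) = w + (-39 - 13*l) = -39 + w - 13*l)
q(498, 2076) + (398 - 936)*877 = (-39 + 2076 - 13*498) + (398 - 936)*877 = (-39 + 2076 - 6474) - 538*877 = -4437 - 471826 = -476263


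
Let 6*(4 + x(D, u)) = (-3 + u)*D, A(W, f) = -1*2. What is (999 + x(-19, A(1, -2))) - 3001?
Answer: -11941/6 ≈ -1990.2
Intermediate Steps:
A(W, f) = -2
x(D, u) = -4 + D*(-3 + u)/6 (x(D, u) = -4 + ((-3 + u)*D)/6 = -4 + (D*(-3 + u))/6 = -4 + D*(-3 + u)/6)
(999 + x(-19, A(1, -2))) - 3001 = (999 + (-4 - 1/2*(-19) + (1/6)*(-19)*(-2))) - 3001 = (999 + (-4 + 19/2 + 19/3)) - 3001 = (999 + 71/6) - 3001 = 6065/6 - 3001 = -11941/6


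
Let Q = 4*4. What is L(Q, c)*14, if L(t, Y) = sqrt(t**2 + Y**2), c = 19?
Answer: 14*sqrt(617) ≈ 347.75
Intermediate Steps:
Q = 16
L(t, Y) = sqrt(Y**2 + t**2)
L(Q, c)*14 = sqrt(19**2 + 16**2)*14 = sqrt(361 + 256)*14 = sqrt(617)*14 = 14*sqrt(617)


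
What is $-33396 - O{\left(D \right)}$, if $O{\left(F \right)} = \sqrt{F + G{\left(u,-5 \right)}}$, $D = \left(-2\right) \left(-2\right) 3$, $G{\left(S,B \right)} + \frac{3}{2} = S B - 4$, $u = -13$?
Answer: $-33396 - \frac{\sqrt{286}}{2} \approx -33404.0$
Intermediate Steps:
$G{\left(S,B \right)} = - \frac{11}{2} + B S$ ($G{\left(S,B \right)} = - \frac{3}{2} + \left(S B - 4\right) = - \frac{3}{2} + \left(B S - 4\right) = - \frac{3}{2} + \left(-4 + B S\right) = - \frac{11}{2} + B S$)
$D = 12$ ($D = 4 \cdot 3 = 12$)
$O{\left(F \right)} = \sqrt{\frac{119}{2} + F}$ ($O{\left(F \right)} = \sqrt{F - - \frac{119}{2}} = \sqrt{F + \left(- \frac{11}{2} + 65\right)} = \sqrt{F + \frac{119}{2}} = \sqrt{\frac{119}{2} + F}$)
$-33396 - O{\left(D \right)} = -33396 - \frac{\sqrt{238 + 4 \cdot 12}}{2} = -33396 - \frac{\sqrt{238 + 48}}{2} = -33396 - \frac{\sqrt{286}}{2}$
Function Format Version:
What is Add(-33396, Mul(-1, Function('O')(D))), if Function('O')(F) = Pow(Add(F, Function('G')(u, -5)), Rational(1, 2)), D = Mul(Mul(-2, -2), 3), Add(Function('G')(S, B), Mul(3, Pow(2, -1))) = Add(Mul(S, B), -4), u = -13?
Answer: Add(-33396, Mul(Rational(-1, 2), Pow(286, Rational(1, 2)))) ≈ -33404.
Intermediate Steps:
Function('G')(S, B) = Add(Rational(-11, 2), Mul(B, S)) (Function('G')(S, B) = Add(Rational(-3, 2), Add(Mul(S, B), -4)) = Add(Rational(-3, 2), Add(Mul(B, S), -4)) = Add(Rational(-3, 2), Add(-4, Mul(B, S))) = Add(Rational(-11, 2), Mul(B, S)))
D = 12 (D = Mul(4, 3) = 12)
Function('O')(F) = Pow(Add(Rational(119, 2), F), Rational(1, 2)) (Function('O')(F) = Pow(Add(F, Add(Rational(-11, 2), Mul(-5, -13))), Rational(1, 2)) = Pow(Add(F, Add(Rational(-11, 2), 65)), Rational(1, 2)) = Pow(Add(F, Rational(119, 2)), Rational(1, 2)) = Pow(Add(Rational(119, 2), F), Rational(1, 2)))
Add(-33396, Mul(-1, Function('O')(D))) = Add(-33396, Mul(-1, Mul(Rational(1, 2), Pow(Add(238, Mul(4, 12)), Rational(1, 2))))) = Add(-33396, Mul(-1, Mul(Rational(1, 2), Pow(Add(238, 48), Rational(1, 2))))) = Add(-33396, Mul(-1, Mul(Rational(1, 2), Pow(286, Rational(1, 2))))) = Add(-33396, Mul(Rational(-1, 2), Pow(286, Rational(1, 2))))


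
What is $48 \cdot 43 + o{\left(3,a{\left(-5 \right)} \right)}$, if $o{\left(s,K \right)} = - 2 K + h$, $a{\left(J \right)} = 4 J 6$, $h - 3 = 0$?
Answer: $2307$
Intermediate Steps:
$h = 3$ ($h = 3 + 0 = 3$)
$a{\left(J \right)} = 24 J$
$o{\left(s,K \right)} = 3 - 2 K$ ($o{\left(s,K \right)} = - 2 K + 3 = 3 - 2 K$)
$48 \cdot 43 + o{\left(3,a{\left(-5 \right)} \right)} = 48 \cdot 43 - \left(-3 + 2 \cdot 24 \left(-5\right)\right) = 2064 + \left(3 - -240\right) = 2064 + \left(3 + 240\right) = 2064 + 243 = 2307$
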